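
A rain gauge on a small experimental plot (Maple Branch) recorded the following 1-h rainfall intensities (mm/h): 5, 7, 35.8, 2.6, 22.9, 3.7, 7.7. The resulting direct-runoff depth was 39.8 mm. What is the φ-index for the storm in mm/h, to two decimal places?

Only the 2 blocks with intensity above φ contribute runoff: 35.8, 22.9 mm/h.
Σ(I−φ)·Δt = d  ⇒  (35.8+22.9 − 2φ)·1 = 39.8
φ = (58.70 − 39.8/1) / 2 = 9.45 mm/h.

φ ≈ 9.45 mm/h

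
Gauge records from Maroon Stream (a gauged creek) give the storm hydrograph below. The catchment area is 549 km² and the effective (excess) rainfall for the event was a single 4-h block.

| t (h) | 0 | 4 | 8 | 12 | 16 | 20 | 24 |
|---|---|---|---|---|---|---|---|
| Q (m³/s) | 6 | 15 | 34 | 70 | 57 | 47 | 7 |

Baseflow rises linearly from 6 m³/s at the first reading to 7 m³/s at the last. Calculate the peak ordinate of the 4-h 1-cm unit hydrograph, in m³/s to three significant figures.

Direct runoff: 0.00, 8.83, 27.67, 63.50, 50.33, 40.17, 0.00 m³/s; ΣQ_DR = 190.5 m³/s, peak = 63.50 m³/s.
Runoff depth d = ΣQ_DR·Δt / A = 190.5 × 14400 / (549 km²) = 4.997 mm.
The 1-cm UH is the DRH scaled by (10 mm)/d, so U_p = 63.50 × 10/4.997 = 127 m³/s.

U_p ≈ 127 m³/s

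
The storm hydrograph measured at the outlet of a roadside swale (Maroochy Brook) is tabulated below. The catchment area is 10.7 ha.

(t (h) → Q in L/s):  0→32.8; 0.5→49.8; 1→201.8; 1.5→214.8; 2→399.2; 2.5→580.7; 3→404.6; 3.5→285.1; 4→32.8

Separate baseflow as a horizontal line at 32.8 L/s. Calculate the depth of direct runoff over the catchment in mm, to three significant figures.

d ≈ 32.1 mm

Direct runoff: 0.0, 17.0, 169.0, 182.0, 366.4, 547.9, 371.8, 252.3, 0.0 L/s; ΣQ_DR = 1906 L/s.
V = ΣQ_DR · Δt = 1906 × 1800 s = 3.432 × 10^6 L.
Over A = 10.7 ha, depth = V / A = 32.1 mm.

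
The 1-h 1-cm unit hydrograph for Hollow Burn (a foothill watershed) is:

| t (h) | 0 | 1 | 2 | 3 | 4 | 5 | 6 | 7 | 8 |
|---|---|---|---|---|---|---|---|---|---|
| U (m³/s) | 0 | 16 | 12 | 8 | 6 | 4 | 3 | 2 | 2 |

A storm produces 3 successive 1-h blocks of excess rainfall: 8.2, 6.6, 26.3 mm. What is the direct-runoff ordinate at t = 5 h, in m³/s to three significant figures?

By discrete convolution, Q_j = Σ (P_i / 10 mm) · U_{j−i}.
At t = 5 h (j=5): Q = (8.2/10)·4 + (6.6/10)·6 + (26.3/10)·8 = 28.3 m³/s.

Q ≈ 28.3 m³/s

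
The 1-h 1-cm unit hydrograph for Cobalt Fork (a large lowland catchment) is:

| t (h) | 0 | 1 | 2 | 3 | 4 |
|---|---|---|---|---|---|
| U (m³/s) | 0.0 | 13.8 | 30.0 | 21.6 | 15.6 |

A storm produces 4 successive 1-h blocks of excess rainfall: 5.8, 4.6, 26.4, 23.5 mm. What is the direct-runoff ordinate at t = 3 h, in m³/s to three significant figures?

Q ≈ 62.8 m³/s

By discrete convolution, Q_j = Σ (P_i / 10 mm) · U_{j−i}.
At t = 3 h (j=3): Q = (5.8/10)·21.6 + (4.6/10)·30.0 + (26.4/10)·13.8 + (23.5/10)·0.0 = 62.8 m³/s.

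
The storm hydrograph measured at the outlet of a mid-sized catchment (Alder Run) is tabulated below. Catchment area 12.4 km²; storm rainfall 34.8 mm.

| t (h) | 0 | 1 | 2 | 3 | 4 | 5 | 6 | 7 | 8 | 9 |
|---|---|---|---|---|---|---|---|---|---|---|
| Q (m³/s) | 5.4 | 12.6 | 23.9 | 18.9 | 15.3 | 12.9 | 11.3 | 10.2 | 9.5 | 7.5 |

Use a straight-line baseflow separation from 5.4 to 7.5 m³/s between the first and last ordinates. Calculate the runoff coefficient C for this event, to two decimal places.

C ≈ 0.53

ΣQ_DR = 63.00 m³/s; V = ΣQ_DR·Δt = 2.268 × 10^5 m³.
Runoff depth d = V / A = 18.29 mm.
C = d / P = 18.29 / 34.8 = 0.53.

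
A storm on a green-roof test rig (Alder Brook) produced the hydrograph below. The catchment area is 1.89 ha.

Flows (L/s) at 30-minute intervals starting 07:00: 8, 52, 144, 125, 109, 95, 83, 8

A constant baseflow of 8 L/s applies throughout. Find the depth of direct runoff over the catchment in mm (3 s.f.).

d ≈ 53.3 mm

Direct runoff: 0.0, 44.0, 136.0, 117.0, 101.0, 87.0, 75.0, 0.0 L/s; ΣQ_DR = 560.0 L/s.
V = ΣQ_DR · Δt = 560.0 × 1800 s = 1.008 × 10^6 L.
Over A = 1.89 ha, depth = V / A = 53.3 mm.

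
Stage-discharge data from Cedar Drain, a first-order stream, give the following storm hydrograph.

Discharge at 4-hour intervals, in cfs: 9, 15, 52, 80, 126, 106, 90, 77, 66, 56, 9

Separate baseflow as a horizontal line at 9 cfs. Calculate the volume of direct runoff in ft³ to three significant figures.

Direct-runoff ordinates (Q − Q_b): 0.0, 6.0, 43.0, 71.0, 117.0, 97.0, 81.0, 68.0, 57.0, 47.0, 0.0 cfs.
ΣQ_DR = 587.0 cfs.
With Δt = 4 h = 14400 s, V = ΣQ_DR · Δt = 587.0 × 14400 = 8.45 × 10^6 ft³.

V ≈ 8.45 × 10^6 ft³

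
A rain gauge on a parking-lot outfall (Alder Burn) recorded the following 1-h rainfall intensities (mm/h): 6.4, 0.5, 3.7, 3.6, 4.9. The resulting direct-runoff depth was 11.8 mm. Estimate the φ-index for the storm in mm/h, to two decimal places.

Only the 4 blocks with intensity above φ contribute runoff: 6.4, 3.7, 3.6, 4.9 mm/h.
Σ(I−φ)·Δt = d  ⇒  (6.4+3.7+3.6+4.9 − 4φ)·1 = 11.8
φ = (18.60 − 11.8/1) / 4 = 1.70 mm/h.

φ ≈ 1.70 mm/h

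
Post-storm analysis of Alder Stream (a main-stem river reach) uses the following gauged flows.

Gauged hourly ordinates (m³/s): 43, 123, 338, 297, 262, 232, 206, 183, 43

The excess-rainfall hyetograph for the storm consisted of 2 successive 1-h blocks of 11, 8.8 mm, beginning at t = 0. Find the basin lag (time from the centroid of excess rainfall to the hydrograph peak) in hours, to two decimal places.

t_L ≈ 1.06 h

Centroid of excess rainfall: t_c = Σ P_i·t̄_i / ΣP_i = 0.9444 h (block centres at 0.5, 1.5 h).
Hydrograph peak occurs at t = 2 h, so basin lag t_L = 2 − 0.9444 = 1.06 h.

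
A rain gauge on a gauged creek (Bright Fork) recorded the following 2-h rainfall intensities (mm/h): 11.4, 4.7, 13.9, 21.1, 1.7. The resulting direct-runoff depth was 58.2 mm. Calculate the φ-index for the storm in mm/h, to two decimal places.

φ ≈ 5.77 mm/h

Only the 3 blocks with intensity above φ contribute runoff: 11.4, 13.9, 21.1 mm/h.
Σ(I−φ)·Δt = d  ⇒  (11.4+13.9+21.1 − 3φ)·2 = 58.2
φ = (46.40 − 58.2/2) / 3 = 5.77 mm/h.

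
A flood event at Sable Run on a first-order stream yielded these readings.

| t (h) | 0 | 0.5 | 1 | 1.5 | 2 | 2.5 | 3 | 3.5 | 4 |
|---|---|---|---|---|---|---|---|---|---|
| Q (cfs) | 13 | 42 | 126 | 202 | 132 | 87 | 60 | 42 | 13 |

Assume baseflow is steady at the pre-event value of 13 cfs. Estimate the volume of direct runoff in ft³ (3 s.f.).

Direct-runoff ordinates (Q − Q_b): 0.0, 29.0, 113.0, 189.0, 119.0, 74.0, 47.0, 29.0, 0.0 cfs.
ΣQ_DR = 600.0 cfs.
With Δt = 0.5 h = 1800 s, V = ΣQ_DR · Δt = 600.0 × 1800 = 1.08 × 10^6 ft³.

V ≈ 1.08 × 10^6 ft³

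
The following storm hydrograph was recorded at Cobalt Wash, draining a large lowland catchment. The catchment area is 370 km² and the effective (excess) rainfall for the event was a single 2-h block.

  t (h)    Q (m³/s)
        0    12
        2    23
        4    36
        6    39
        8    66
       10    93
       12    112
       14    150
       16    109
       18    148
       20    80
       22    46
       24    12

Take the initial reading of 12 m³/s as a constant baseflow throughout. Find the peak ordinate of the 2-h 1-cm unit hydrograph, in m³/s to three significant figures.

Direct runoff: 0.0, 11.0, 24.0, 27.0, 54.0, 81.0, 100.0, 138.0, 97.0, 136.0, 68.0, 34.0, 0.0 m³/s; ΣQ_DR = 770.0 m³/s, peak = 138.0 m³/s.
Runoff depth d = ΣQ_DR·Δt / A = 770.0 × 7200 / (370 km²) = 14.98 mm.
The 1-cm UH is the DRH scaled by (10 mm)/d, so U_p = 138.0 × 10/14.98 = 92.1 m³/s.

U_p ≈ 92.1 m³/s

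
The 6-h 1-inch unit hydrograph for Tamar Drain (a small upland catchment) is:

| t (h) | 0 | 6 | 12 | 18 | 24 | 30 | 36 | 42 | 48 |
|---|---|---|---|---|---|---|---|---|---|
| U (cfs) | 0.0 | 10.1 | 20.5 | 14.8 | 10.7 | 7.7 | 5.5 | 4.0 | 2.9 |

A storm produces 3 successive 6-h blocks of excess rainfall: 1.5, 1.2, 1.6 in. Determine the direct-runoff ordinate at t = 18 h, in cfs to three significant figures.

By discrete convolution, Q_j = Σ (P_i / 1 in) · U_{j−i}.
At t = 18 h (j=3): Q = (1.5/1)·14.8 + (1.2/1)·20.5 + (1.6/1)·10.1 = 63.0 cfs.

Q ≈ 63.0 cfs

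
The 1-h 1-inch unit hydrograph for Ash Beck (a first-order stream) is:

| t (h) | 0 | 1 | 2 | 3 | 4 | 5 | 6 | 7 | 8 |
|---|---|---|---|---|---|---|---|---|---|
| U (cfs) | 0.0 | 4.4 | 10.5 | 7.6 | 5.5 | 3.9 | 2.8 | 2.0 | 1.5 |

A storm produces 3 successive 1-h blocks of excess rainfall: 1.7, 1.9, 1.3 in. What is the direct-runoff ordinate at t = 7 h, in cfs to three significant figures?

Q ≈ 13.8 cfs

By discrete convolution, Q_j = Σ (P_i / 1 in) · U_{j−i}.
At t = 7 h (j=7): Q = (1.7/1)·2.0 + (1.9/1)·2.8 + (1.3/1)·3.9 = 13.8 cfs.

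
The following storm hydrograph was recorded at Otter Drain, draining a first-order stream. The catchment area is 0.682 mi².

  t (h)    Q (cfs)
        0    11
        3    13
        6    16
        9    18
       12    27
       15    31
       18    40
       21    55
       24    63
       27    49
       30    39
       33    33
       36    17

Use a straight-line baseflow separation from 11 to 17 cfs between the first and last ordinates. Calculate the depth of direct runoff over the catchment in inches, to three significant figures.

d ≈ 1.57 in

Direct runoff: 0.00, 1.50, 4.00, 5.50, 14.00, 17.50, 26.00, 40.50, 48.00, 33.50, 23.00, 16.50, 0.00 cfs; ΣQ_DR = 230.0 cfs.
V = ΣQ_DR · Δt = 230.0 × 10800 s = 2.484 × 10^6 ft³.
Over A = 0.682 mi², depth = V / A = 1.57 in.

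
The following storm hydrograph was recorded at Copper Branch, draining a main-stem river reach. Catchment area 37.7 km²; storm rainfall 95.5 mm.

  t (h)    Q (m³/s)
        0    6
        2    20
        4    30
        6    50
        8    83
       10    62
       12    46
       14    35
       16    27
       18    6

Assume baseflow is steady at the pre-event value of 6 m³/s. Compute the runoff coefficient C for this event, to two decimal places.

C ≈ 0.61

ΣQ_DR = 305.0 m³/s; V = ΣQ_DR·Δt = 2.196 × 10^6 m³.
Runoff depth d = V / A = 58.25 mm.
C = d / P = 58.25 / 95.5 = 0.61.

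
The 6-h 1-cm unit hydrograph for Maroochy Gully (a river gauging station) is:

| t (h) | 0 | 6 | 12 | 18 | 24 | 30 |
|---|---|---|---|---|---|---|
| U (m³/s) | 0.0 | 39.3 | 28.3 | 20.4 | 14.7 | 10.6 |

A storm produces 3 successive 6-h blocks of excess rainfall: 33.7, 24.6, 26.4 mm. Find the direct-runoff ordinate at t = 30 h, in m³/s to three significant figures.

Q ≈ 126 m³/s

By discrete convolution, Q_j = Σ (P_i / 10 mm) · U_{j−i}.
At t = 30 h (j=5): Q = (33.7/10)·10.6 + (24.6/10)·14.7 + (26.4/10)·20.4 = 126 m³/s.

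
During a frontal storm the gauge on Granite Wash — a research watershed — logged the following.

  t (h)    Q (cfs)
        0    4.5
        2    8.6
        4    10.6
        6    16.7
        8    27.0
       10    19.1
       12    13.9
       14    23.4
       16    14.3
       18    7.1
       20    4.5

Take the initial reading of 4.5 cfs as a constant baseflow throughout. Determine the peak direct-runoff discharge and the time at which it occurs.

Q_p = 22.5 cfs at t = 8 h

Subtracting baseflow gives direct-runoff ordinates: 0.0, 4.1, 6.1, 12.2, 22.5, 14.6, 9.4, 18.9, 9.8, 2.6, 0.0 cfs.
The maximum is 22.5 cfs, occurring at the reading for t = 8 h.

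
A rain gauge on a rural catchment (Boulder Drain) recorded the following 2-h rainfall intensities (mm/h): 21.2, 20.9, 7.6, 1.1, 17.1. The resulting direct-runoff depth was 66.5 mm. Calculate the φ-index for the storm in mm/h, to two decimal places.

φ ≈ 8.65 mm/h

Only the 3 blocks with intensity above φ contribute runoff: 21.2, 20.9, 17.1 mm/h.
Σ(I−φ)·Δt = d  ⇒  (21.2+20.9+17.1 − 3φ)·2 = 66.5
φ = (59.20 − 66.5/2) / 3 = 8.65 mm/h.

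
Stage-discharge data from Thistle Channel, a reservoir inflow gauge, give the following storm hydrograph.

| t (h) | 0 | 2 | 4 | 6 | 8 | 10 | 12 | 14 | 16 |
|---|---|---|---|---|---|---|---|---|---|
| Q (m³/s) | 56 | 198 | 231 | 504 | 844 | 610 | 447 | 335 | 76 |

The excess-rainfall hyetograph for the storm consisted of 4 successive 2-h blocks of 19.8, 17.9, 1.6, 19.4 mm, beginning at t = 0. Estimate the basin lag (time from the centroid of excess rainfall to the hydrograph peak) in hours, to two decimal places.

t_L ≈ 4.30 h

Centroid of excess rainfall: t_c = Σ P_i·t̄_i / ΣP_i = 3.7019 h (block centres at 1, 3, 5, 7 h).
Hydrograph peak occurs at t = 8 h, so basin lag t_L = 8 − 3.7019 = 4.30 h.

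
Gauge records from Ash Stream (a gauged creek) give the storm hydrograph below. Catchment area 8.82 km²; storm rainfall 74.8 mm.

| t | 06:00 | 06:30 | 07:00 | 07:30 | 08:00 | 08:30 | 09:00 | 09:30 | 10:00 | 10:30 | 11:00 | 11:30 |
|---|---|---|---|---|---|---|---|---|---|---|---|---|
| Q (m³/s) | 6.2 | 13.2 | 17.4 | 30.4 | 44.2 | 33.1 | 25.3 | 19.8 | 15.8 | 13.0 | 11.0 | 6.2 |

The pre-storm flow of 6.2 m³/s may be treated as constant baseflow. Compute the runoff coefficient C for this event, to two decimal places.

C ≈ 0.44

ΣQ_DR = 161.2 m³/s; V = ΣQ_DR·Δt = 2.902 × 10^5 m³.
Runoff depth d = V / A = 32.90 mm.
C = d / P = 32.90 / 74.8 = 0.44.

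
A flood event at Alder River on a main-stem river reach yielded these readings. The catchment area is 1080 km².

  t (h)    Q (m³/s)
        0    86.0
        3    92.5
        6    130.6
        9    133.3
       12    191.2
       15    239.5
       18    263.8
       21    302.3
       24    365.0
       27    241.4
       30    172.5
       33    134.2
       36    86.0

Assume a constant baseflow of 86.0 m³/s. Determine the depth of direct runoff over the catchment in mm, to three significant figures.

Direct runoff: 0.0, 6.5, 44.6, 47.3, 105.2, 153.5, 177.8, 216.3, 279.0, 155.4, 86.5, 48.2, 0.0 m³/s; ΣQ_DR = 1320 m³/s.
V = ΣQ_DR · Δt = 1320 × 10800 s = 1.426 × 10^7 m³.
Over A = 1080 km², depth = V / A = 13.2 mm.

d ≈ 13.2 mm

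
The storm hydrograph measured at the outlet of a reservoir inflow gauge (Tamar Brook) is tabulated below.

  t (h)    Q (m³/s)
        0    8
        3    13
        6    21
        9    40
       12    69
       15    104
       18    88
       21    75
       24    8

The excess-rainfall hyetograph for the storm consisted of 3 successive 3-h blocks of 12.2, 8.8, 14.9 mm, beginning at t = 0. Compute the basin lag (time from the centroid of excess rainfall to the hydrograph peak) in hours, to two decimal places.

Centroid of excess rainfall: t_c = Σ P_i·t̄_i / ΣP_i = 4.7256 h (block centres at 1.5, 4.5, 7.5 h).
Hydrograph peak occurs at t = 15 h, so basin lag t_L = 15 − 4.7256 = 10.27 h.

t_L ≈ 10.27 h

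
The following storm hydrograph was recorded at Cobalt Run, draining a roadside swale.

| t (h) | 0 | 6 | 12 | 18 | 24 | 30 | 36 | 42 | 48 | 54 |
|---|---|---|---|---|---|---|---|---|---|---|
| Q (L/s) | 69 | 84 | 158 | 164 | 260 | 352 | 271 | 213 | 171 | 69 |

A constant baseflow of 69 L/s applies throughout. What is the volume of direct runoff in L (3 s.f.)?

V ≈ 2.42 × 10^7 L

Direct-runoff ordinates (Q − Q_b): 0.0, 15.0, 89.0, 95.0, 191.0, 283.0, 202.0, 144.0, 102.0, 0.0 L/s.
ΣQ_DR = 1121 L/s.
With Δt = 6 h = 21600 s, V = ΣQ_DR · Δt = 1121 × 21600 = 2.42 × 10^7 L.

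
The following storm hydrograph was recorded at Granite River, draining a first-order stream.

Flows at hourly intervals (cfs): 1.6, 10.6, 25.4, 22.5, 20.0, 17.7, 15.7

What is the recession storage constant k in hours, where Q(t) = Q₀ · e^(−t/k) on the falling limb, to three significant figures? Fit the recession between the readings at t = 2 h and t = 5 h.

k ≈ 8.31 h

On the falling limb, Q drops from 25.4 to 17.7 cfs between t = 2 h and t = 5 h (Δt = 3 h).
k = −Δt / ln(Q₂/Q₁) = −3 / ln(17.7/25.4) = 8.31 h.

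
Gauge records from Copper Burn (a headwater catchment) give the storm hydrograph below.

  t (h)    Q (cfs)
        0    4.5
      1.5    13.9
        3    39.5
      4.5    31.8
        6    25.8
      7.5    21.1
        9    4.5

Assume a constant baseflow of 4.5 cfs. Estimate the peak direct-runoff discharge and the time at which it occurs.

Subtracting baseflow gives direct-runoff ordinates: 0.0, 9.4, 35.0, 27.3, 21.3, 16.6, 0.0 cfs.
The maximum is 35.0 cfs, occurring at the reading for t = 3 h.

Q_p = 35.0 cfs at t = 3 h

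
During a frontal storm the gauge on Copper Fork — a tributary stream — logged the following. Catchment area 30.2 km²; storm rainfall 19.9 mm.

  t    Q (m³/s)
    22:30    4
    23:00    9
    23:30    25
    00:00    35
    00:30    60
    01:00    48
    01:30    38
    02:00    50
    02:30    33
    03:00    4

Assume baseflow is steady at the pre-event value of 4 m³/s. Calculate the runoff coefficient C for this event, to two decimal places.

C ≈ 0.80

ΣQ_DR = 266.0 m³/s; V = ΣQ_DR·Δt = 4.788 × 10^5 m³.
Runoff depth d = V / A = 15.85 mm.
C = d / P = 15.85 / 19.9 = 0.80.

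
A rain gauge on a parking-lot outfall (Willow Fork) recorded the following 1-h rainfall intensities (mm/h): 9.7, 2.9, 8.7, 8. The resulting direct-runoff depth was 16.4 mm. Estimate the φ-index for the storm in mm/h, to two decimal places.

Only the 3 blocks with intensity above φ contribute runoff: 9.7, 8.7, 8 mm/h.
Σ(I−φ)·Δt = d  ⇒  (9.7+8.7+8 − 3φ)·1 = 16.4
φ = (26.40 − 16.4/1) / 3 = 3.33 mm/h.

φ ≈ 3.33 mm/h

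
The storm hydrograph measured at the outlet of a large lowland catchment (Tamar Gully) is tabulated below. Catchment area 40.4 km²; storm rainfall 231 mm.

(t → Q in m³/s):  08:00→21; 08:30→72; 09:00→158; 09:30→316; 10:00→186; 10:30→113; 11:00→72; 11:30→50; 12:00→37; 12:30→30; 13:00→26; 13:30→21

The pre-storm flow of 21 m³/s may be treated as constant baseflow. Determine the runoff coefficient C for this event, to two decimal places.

C ≈ 0.16

ΣQ_DR = 850.0 m³/s; V = ΣQ_DR·Δt = 1.530 × 10^6 m³.
Runoff depth d = V / A = 37.87 mm.
C = d / P = 37.87 / 231 = 0.16.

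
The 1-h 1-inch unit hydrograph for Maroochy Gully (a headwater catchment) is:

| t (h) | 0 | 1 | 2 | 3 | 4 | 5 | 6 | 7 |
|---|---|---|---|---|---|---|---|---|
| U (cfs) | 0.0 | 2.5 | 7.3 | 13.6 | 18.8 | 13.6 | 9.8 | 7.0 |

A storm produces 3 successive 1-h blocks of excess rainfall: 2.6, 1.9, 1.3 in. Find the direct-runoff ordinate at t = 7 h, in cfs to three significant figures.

Q ≈ 54.5 cfs

By discrete convolution, Q_j = Σ (P_i / 1 in) · U_{j−i}.
At t = 7 h (j=7): Q = (2.6/1)·7.0 + (1.9/1)·9.8 + (1.3/1)·13.6 = 54.5 cfs.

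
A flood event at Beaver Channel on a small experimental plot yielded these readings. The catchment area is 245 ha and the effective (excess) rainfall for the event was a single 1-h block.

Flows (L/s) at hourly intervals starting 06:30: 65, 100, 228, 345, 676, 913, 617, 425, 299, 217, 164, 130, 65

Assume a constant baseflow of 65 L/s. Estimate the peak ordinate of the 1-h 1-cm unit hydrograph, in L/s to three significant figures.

U_p ≈ 1700 L/s

Direct runoff: 0.0, 35.0, 163.0, 280.0, 611.0, 848.0, 552.0, 360.0, 234.0, 152.0, 99.0, 65.0, 0.0 L/s; ΣQ_DR = 3399 L/s, peak = 848.0 L/s.
Runoff depth d = ΣQ_DR·Δt / A = 3399 × 3600 / (245 ha) = 4.994 mm.
The 1-cm UH is the DRH scaled by (10 mm)/d, so U_p = 848.0 × 10/4.994 = 1700 L/s.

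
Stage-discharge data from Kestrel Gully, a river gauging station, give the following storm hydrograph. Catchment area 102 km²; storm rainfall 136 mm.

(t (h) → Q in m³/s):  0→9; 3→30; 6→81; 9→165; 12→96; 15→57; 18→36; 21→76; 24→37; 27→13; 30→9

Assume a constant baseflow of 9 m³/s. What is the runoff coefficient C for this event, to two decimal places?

C ≈ 0.40

ΣQ_DR = 510.0 m³/s; V = ΣQ_DR·Δt = 5.508 × 10^6 m³.
Runoff depth d = V / A = 54.00 mm.
C = d / P = 54.00 / 136 = 0.40.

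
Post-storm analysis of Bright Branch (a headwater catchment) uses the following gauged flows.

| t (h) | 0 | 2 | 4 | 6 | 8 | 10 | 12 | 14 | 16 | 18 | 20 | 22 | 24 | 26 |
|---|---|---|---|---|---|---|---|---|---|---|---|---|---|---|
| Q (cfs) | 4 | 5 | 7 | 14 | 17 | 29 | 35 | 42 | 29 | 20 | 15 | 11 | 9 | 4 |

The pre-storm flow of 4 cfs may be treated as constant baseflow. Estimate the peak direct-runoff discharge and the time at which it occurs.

Subtracting baseflow gives direct-runoff ordinates: 0.0, 1.0, 3.0, 10.0, 13.0, 25.0, 31.0, 38.0, 25.0, 16.0, 11.0, 7.0, 5.0, 0.0 cfs.
The maximum is 38.0 cfs, occurring at the reading for t = 14 h.

Q_p = 38.0 cfs at t = 14 h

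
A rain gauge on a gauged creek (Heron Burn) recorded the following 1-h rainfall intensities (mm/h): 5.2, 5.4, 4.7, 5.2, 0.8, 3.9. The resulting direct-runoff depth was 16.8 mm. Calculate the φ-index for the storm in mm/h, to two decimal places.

Only the 5 blocks with intensity above φ contribute runoff: 5.2, 5.4, 4.7, 5.2, 3.9 mm/h.
Σ(I−φ)·Δt = d  ⇒  (5.2+5.4+4.7+5.2+3.9 − 5φ)·1 = 16.8
φ = (24.40 − 16.8/1) / 5 = 1.52 mm/h.

φ ≈ 1.52 mm/h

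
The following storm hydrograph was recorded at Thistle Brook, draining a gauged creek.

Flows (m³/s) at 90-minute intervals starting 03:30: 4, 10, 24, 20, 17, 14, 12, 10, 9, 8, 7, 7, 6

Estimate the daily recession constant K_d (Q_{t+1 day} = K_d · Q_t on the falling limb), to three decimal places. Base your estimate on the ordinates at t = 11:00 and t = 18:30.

Between t = 11:00 and t = 18:30 the flow falls from 14 to 7 m³/s over 5×1.5 h = 7.5 h.
Per-interval ratio K = (7/14)^(1/5) = 0.8706; K_d = K^(24/1.5) = 0.109.

K_d ≈ 0.109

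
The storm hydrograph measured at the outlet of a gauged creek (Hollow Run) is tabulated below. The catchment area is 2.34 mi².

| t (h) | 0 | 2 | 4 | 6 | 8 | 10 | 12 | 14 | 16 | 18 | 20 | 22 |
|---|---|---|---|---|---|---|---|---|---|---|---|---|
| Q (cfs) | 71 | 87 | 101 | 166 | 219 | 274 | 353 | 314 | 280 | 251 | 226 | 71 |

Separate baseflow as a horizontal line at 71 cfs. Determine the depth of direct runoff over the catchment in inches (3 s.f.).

d ≈ 2.07 in

Direct runoff: 0.0, 16.0, 30.0, 95.0, 148.0, 203.0, 282.0, 243.0, 209.0, 180.0, 155.0, 0.0 cfs; ΣQ_DR = 1561 cfs.
V = ΣQ_DR · Δt = 1561 × 7200 s = 1.124 × 10^7 ft³.
Over A = 2.34 mi², depth = V / A = 2.07 in.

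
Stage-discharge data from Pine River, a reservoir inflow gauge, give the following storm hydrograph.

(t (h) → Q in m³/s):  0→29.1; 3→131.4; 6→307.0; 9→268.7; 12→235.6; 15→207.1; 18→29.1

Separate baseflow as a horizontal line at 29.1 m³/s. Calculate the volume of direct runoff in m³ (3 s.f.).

Direct-runoff ordinates (Q − Q_b): 0.0, 102.3, 277.9, 239.6, 206.5, 178.0, 0.0 m³/s.
ΣQ_DR = 1004 m³/s.
With Δt = 3 h = 10800 s, V = ΣQ_DR · Δt = 1004 × 10800 = 1.08 × 10^7 m³.

V ≈ 1.08 × 10^7 m³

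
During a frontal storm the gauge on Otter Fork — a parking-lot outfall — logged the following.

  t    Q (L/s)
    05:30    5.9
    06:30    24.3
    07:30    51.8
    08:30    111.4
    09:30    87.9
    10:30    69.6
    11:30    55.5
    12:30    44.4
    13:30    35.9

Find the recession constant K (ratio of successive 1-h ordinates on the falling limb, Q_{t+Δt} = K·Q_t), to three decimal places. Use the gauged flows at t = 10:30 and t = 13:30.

K ≈ 0.802

Using the recession-limb readings at t = 10:30 and t = 13:30: Q falls from 69.6 to 35.9 L/s over 3 intervals.
K = (Q₂/Q₁)^(1/3) = (35.9/69.6)^(1/3) = 0.802.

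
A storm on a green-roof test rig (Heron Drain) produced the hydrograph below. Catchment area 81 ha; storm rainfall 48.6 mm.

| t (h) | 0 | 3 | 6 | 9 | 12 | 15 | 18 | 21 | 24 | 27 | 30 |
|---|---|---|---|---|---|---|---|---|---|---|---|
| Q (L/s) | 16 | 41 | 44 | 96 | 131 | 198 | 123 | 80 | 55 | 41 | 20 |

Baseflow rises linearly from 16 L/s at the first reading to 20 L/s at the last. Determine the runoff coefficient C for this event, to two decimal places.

C ≈ 0.18

ΣQ_DR = 647.0 L/s; V = ΣQ_DR·Δt = 6.988 × 10^6 L.
Runoff depth d = V / A = 8.627 mm.
C = d / P = 8.627 / 48.6 = 0.18.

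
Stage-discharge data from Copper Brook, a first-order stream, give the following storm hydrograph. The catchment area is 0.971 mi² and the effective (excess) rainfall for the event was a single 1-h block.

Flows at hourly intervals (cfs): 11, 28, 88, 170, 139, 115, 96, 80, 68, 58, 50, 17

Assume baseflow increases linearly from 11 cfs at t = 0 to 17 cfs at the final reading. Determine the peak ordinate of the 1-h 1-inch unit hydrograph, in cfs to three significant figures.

U_p ≈ 131 cfs

Direct runoff: 0.00, 16.45, 75.91, 157.36, 125.82, 101.27, 81.73, 65.18, 52.64, 42.09, 33.55, 0.00 cfs; ΣQ_DR = 752.0 cfs, peak = 157.36 cfs.
Runoff depth d = ΣQ_DR·Δt / A = 752.0 × 3600 / (0.971 mi²) = 1.200 in.
The 1-inch UH is the DRH scaled by (1 in)/d, so U_p = 157.36 × 1/1.200 = 131 cfs.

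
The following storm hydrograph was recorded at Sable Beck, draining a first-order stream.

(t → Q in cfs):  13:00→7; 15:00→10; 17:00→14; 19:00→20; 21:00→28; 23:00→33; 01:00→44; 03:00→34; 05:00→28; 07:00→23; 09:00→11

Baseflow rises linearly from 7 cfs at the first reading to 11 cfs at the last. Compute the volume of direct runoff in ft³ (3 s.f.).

V ≈ 1.10 × 10^6 ft³

Direct-runoff ordinates (Q − Q_b): 0.00, 2.60, 6.20, 11.80, 19.40, 24.00, 34.60, 24.20, 17.80, 12.40, 0.00 cfs.
ΣQ_DR = 153.0 cfs.
With Δt = 2 h = 7200 s, V = ΣQ_DR · Δt = 153.0 × 7200 = 1.10 × 10^6 ft³.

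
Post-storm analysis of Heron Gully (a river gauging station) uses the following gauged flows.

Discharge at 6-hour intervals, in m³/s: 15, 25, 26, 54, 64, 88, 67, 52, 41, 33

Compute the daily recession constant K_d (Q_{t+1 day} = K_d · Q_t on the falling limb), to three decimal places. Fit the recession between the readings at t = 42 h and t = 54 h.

Between t = 42 h and t = 54 h the flow falls from 52 to 33 m³/s over 2×6 h = 12 h.
Per-interval ratio K = (33/52)^(1/2) = 0.7966; K_d = K^(24/6) = 0.403.

K_d ≈ 0.403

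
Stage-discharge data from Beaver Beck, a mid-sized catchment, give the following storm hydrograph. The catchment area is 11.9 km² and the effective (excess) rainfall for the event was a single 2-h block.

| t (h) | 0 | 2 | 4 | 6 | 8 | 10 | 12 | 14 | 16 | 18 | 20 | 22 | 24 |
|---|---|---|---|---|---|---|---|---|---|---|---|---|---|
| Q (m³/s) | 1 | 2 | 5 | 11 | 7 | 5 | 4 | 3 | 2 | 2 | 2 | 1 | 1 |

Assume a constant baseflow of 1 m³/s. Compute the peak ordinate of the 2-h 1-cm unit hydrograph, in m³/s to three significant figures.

Direct runoff: 0.0, 1.0, 4.0, 10.0, 6.0, 4.0, 3.0, 2.0, 1.0, 1.0, 1.0, 0.0, 0.0 m³/s; ΣQ_DR = 33.00 m³/s, peak = 10.0 m³/s.
Runoff depth d = ΣQ_DR·Δt / A = 33.00 × 7200 / (11.9 km²) = 19.97 mm.
The 1-cm UH is the DRH scaled by (10 mm)/d, so U_p = 10.0 × 10/19.97 = 5.01 m³/s.

U_p ≈ 5.01 m³/s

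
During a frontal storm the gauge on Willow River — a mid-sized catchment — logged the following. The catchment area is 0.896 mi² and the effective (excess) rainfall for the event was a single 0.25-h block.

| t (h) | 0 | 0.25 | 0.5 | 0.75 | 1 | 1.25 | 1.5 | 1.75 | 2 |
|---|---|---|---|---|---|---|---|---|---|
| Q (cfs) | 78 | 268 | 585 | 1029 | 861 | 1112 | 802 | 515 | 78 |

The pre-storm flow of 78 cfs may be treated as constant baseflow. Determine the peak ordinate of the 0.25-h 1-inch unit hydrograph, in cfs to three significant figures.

U_p ≈ 517 cfs

Direct runoff: 0.0, 190.0, 507.0, 951.0, 783.0, 1034.0, 724.0, 437.0, 0.0 cfs; ΣQ_DR = 4626 cfs, peak = 1034.0 cfs.
Runoff depth d = ΣQ_DR·Δt / A = 4626 × 900 / (0.896 mi²) = 2.000 in.
The 1-inch UH is the DRH scaled by (1 in)/d, so U_p = 1034.0 × 1/2.000 = 517 cfs.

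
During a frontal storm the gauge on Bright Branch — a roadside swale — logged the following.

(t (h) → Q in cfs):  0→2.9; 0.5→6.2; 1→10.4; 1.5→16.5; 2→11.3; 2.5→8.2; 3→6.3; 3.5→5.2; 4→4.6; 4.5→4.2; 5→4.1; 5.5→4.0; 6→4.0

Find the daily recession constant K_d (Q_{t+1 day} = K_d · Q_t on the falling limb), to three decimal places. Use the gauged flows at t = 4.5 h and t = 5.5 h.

Between t = 4.5 h and t = 5.5 h the flow falls from 4.2 to 4.0 cfs over 2×0.5 h = 1 h.
Per-interval ratio K = (4.0/4.2)^(1/2) = 0.9759; K_d = K^(24/0.5) = 0.310.

K_d ≈ 0.310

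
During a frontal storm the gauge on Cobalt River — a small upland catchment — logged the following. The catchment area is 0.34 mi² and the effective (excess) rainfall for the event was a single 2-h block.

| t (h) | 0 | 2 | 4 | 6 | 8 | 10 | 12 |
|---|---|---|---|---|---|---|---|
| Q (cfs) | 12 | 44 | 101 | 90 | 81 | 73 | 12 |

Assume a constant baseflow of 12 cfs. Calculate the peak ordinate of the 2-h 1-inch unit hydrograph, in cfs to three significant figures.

U_p ≈ 29.7 cfs

Direct runoff: 0.0, 32.0, 89.0, 78.0, 69.0, 61.0, 0.0 cfs; ΣQ_DR = 329.0 cfs, peak = 89.0 cfs.
Runoff depth d = ΣQ_DR·Δt / A = 329.0 × 7200 / (0.34 mi²) = 2.999 in.
The 1-inch UH is the DRH scaled by (1 in)/d, so U_p = 89.0 × 1/2.999 = 29.7 cfs.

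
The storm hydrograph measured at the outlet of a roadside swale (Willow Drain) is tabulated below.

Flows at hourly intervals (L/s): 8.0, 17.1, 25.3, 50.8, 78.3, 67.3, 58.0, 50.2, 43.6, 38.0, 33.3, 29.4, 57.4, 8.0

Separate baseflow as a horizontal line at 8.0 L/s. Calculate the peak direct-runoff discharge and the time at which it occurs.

Q_p = 70.3 L/s at t = 4 h

Subtracting baseflow gives direct-runoff ordinates: 0.0, 9.1, 17.3, 42.8, 70.3, 59.3, 50.0, 42.2, 35.6, 30.0, 25.3, 21.4, 49.4, 0.0 L/s.
The maximum is 70.3 L/s, occurring at the reading for t = 4 h.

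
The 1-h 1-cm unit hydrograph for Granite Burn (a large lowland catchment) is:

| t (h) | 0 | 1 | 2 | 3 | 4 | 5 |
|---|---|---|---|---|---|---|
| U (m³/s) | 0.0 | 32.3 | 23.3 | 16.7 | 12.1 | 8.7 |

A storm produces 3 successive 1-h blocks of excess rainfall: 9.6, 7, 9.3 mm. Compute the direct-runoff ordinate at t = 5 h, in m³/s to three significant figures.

Q ≈ 32.4 m³/s

By discrete convolution, Q_j = Σ (P_i / 10 mm) · U_{j−i}.
At t = 5 h (j=5): Q = (9.6/10)·8.7 + (7/10)·12.1 + (9.3/10)·16.7 = 32.4 m³/s.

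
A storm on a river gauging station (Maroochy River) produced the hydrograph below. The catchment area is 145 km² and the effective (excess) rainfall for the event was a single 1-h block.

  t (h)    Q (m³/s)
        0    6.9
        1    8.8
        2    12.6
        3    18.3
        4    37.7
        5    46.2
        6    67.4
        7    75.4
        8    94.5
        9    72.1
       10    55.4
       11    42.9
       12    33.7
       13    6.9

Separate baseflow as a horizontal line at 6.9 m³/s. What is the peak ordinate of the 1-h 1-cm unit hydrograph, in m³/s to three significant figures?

U_p ≈ 73.2 m³/s

Direct runoff: 0.0, 1.9, 5.7, 11.4, 30.8, 39.3, 60.5, 68.5, 87.6, 65.2, 48.5, 36.0, 26.8, 0.0 m³/s; ΣQ_DR = 482.2 m³/s, peak = 87.6 m³/s.
Runoff depth d = ΣQ_DR·Δt / A = 482.2 × 3600 / (145 km²) = 11.97 mm.
The 1-cm UH is the DRH scaled by (10 mm)/d, so U_p = 87.6 × 10/11.97 = 73.2 m³/s.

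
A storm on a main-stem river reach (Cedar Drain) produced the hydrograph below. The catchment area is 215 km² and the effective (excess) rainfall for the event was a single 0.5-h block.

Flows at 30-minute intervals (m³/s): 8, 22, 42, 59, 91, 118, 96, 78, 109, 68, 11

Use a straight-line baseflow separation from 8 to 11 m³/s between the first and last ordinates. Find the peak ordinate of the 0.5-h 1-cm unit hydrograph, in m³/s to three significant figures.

U_p ≈ 217 m³/s

Direct runoff: 0.00, 13.70, 33.40, 50.10, 81.80, 108.50, 86.20, 67.90, 98.60, 57.30, 0.00 m³/s; ΣQ_DR = 597.5 m³/s, peak = 108.50 m³/s.
Runoff depth d = ΣQ_DR·Δt / A = 597.5 × 1800 / (215 km²) = 5.002 mm.
The 1-cm UH is the DRH scaled by (10 mm)/d, so U_p = 108.50 × 10/5.002 = 217 m³/s.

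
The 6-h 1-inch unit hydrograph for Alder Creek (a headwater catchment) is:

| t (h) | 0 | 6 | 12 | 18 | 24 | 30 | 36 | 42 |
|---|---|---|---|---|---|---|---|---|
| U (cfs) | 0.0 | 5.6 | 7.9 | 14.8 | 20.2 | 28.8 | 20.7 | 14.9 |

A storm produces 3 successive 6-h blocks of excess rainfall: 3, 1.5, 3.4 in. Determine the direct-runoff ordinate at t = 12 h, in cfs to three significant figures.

By discrete convolution, Q_j = Σ (P_i / 1 in) · U_{j−i}.
At t = 12 h (j=2): Q = (3/1)·7.9 + (1.5/1)·5.6 + (3.4/1)·0.0 = 32.1 cfs.

Q ≈ 32.1 cfs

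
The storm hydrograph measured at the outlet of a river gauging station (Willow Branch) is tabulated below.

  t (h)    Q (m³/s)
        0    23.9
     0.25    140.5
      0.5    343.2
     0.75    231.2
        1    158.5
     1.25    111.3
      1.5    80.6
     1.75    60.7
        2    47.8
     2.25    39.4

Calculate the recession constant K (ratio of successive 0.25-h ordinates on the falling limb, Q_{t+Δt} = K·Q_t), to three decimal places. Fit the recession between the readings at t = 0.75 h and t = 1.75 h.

K ≈ 0.716

Using the recession-limb readings at t = 0.75 h and t = 1.75 h: Q falls from 231.2 to 60.7 m³/s over 4 intervals.
K = (Q₂/Q₁)^(1/4) = (60.7/231.2)^(1/4) = 0.716.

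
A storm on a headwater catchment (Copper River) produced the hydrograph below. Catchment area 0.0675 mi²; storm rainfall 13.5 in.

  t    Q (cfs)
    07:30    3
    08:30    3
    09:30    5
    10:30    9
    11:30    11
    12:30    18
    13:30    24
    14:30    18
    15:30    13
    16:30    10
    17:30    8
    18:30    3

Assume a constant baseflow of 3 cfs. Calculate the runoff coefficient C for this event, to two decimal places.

C ≈ 0.15

ΣQ_DR = 89.00 cfs; V = ΣQ_DR·Δt = 3.204 × 10^5 ft³.
Runoff depth d = V / A = 2.043 in.
C = d / P = 2.043 / 13.5 = 0.15.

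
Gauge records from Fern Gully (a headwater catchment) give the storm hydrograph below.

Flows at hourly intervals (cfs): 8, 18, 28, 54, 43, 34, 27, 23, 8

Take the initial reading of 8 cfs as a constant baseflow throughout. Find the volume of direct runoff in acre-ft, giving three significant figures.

V ≈ 14.1 acre-ft

Direct-runoff ordinates (Q − Q_b): 0.0, 10.0, 20.0, 46.0, 35.0, 26.0, 19.0, 15.0, 0.0 cfs.
ΣQ_DR = 171.0 cfs.
With Δt = 1 h = 3600 s, V = ΣQ_DR · Δt = 171.0 × 3600 = 6.16 × 10^5 ft³ = 14.1 acre-ft.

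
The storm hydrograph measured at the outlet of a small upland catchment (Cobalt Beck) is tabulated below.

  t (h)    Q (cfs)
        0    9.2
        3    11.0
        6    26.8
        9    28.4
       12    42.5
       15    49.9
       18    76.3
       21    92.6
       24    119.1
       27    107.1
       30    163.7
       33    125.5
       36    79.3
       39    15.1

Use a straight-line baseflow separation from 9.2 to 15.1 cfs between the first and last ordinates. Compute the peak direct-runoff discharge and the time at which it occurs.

Subtracting baseflow gives direct-runoff ordinates: 0.00, 1.35, 16.69, 17.84, 31.48, 38.43, 64.38, 80.22, 106.27, 93.82, 149.96, 111.31, 64.65, 0.00 cfs.
The maximum is 149.96 cfs, occurring at the reading for t = 30 h.

Q_p = 149.96 cfs at t = 30 h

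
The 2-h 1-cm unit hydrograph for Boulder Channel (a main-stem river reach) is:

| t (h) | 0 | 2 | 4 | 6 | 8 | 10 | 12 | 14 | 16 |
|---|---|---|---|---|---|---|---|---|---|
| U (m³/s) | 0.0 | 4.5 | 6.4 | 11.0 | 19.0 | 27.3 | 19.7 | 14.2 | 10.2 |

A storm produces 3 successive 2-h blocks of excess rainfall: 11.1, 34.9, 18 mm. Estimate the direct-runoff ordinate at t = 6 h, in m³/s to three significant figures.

Q ≈ 42.6 m³/s

By discrete convolution, Q_j = Σ (P_i / 10 mm) · U_{j−i}.
At t = 6 h (j=3): Q = (11.1/10)·11.0 + (34.9/10)·6.4 + (18/10)·4.5 = 42.6 m³/s.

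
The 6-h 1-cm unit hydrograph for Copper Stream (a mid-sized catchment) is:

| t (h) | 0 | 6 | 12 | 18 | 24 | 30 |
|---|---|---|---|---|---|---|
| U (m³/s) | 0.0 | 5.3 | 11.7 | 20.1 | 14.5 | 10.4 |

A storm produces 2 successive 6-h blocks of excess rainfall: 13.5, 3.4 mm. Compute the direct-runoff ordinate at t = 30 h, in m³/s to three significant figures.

By discrete convolution, Q_j = Σ (P_i / 10 mm) · U_{j−i}.
At t = 30 h (j=5): Q = (13.5/10)·10.4 + (3.4/10)·14.5 = 19.0 m³/s.

Q ≈ 19.0 m³/s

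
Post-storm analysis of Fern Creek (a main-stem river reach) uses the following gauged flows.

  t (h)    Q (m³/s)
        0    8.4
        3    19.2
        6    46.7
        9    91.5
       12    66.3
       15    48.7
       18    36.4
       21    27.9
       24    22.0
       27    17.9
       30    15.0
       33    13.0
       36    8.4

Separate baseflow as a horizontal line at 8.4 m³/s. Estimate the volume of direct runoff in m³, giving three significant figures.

V ≈ 3.37 × 10^6 m³

Direct-runoff ordinates (Q − Q_b): 0.0, 10.8, 38.3, 83.1, 57.9, 40.3, 28.0, 19.5, 13.6, 9.5, 6.6, 4.6, 0.0 m³/s.
ΣQ_DR = 312.2 m³/s.
With Δt = 3 h = 10800 s, V = ΣQ_DR · Δt = 312.2 × 10800 = 3.37 × 10^6 m³.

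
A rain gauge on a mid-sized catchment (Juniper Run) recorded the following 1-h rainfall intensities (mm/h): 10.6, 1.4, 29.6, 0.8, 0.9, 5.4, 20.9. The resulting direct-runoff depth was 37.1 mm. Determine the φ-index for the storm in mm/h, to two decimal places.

φ ≈ 8.00 mm/h

Only the 3 blocks with intensity above φ contribute runoff: 10.6, 29.6, 20.9 mm/h.
Σ(I−φ)·Δt = d  ⇒  (10.6+29.6+20.9 − 3φ)·1 = 37.1
φ = (61.10 − 37.1/1) / 3 = 8.00 mm/h.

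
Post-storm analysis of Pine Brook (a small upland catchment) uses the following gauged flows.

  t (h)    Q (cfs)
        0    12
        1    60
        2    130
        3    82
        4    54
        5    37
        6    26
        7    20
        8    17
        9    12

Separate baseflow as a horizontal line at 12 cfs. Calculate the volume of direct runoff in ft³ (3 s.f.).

Direct-runoff ordinates (Q − Q_b): 0.0, 48.0, 118.0, 70.0, 42.0, 25.0, 14.0, 8.0, 5.0, 0.0 cfs.
ΣQ_DR = 330.0 cfs.
With Δt = 1 h = 3600 s, V = ΣQ_DR · Δt = 330.0 × 3600 = 1.19 × 10^6 ft³.

V ≈ 1.19 × 10^6 ft³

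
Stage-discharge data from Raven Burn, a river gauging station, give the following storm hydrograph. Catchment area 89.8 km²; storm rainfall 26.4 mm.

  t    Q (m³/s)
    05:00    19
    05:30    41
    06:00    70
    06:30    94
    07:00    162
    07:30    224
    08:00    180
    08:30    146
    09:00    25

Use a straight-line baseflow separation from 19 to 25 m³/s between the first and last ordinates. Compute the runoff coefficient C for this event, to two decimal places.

ΣQ_DR = 763.0 m³/s; V = ΣQ_DR·Δt = 1.373 × 10^6 m³.
Runoff depth d = V / A = 15.29 mm.
C = d / P = 15.29 / 26.4 = 0.58.

C ≈ 0.58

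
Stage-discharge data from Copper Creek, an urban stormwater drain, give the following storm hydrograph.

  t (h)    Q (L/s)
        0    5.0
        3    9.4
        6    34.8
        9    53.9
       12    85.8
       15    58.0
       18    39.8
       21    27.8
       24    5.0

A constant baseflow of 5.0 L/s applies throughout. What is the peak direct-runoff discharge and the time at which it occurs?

Subtracting baseflow gives direct-runoff ordinates: 0.0, 4.4, 29.8, 48.9, 80.8, 53.0, 34.8, 22.8, 0.0 L/s.
The maximum is 80.8 L/s, occurring at the reading for t = 12 h.

Q_p = 80.8 L/s at t = 12 h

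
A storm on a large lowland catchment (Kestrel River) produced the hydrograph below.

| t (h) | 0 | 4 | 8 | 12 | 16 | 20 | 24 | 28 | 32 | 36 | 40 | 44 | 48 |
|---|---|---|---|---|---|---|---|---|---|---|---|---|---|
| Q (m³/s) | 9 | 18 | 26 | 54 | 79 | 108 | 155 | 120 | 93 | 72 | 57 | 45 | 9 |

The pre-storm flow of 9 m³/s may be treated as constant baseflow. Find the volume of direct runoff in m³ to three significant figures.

Direct-runoff ordinates (Q − Q_b): 0.0, 9.0, 17.0, 45.0, 70.0, 99.0, 146.0, 111.0, 84.0, 63.0, 48.0, 36.0, 0.0 m³/s.
ΣQ_DR = 728.0 m³/s.
With Δt = 4 h = 14400 s, V = ΣQ_DR · Δt = 728.0 × 14400 = 1.05 × 10^7 m³.

V ≈ 1.05 × 10^7 m³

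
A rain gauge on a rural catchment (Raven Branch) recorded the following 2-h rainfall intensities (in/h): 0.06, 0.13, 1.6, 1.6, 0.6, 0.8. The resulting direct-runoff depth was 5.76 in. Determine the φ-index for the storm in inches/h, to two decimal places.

φ ≈ 0.43 in/h

Only the 4 blocks with intensity above φ contribute runoff: 1.6, 1.6, 0.6, 0.8 in/h.
Σ(I−φ)·Δt = d  ⇒  (1.6+1.6+0.6+0.8 − 4φ)·2 = 5.76
φ = (4.600 − 5.76/2) / 4 = 0.43 in/h.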